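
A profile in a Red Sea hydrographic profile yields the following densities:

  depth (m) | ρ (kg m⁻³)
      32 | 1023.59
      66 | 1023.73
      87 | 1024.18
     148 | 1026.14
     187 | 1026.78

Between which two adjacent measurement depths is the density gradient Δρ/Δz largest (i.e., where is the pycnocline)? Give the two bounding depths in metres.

87–148 m

Compute the density gradient over each adjacent pair:
  32–66 m: Δρ/Δz = 0.14/34 = 4.1 × 10⁻³ kg m⁻⁴
  66–87 m: Δρ/Δz = 0.45/21 = 0.021 kg m⁻⁴
  87–148 m: Δρ/Δz = 1.96/61 = 0.032 kg m⁻⁴
  148–187 m: Δρ/Δz = 0.64/39 = 0.016 kg m⁻⁴
The largest gradient is in the 87–148 m interval — the pycnocline.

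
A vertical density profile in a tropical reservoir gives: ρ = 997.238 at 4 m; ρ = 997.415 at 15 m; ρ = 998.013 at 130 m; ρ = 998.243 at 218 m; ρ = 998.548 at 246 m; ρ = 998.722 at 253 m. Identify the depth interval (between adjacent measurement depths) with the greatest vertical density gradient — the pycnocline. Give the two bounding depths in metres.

Compute the density gradient over each adjacent pair:
  4–15 m: Δρ/Δz = 0.177/11 = 0.016 kg m⁻⁴
  15–130 m: Δρ/Δz = 0.598/115 = 5.2 × 10⁻³ kg m⁻⁴
  130–218 m: Δρ/Δz = 0.230/88 = 2.6 × 10⁻³ kg m⁻⁴
  218–246 m: Δρ/Δz = 0.305/28 = 0.011 kg m⁻⁴
  246–253 m: Δρ/Δz = 0.174/7 = 0.025 kg m⁻⁴
The largest gradient is in the 246–253 m interval — the pycnocline.

246–253 m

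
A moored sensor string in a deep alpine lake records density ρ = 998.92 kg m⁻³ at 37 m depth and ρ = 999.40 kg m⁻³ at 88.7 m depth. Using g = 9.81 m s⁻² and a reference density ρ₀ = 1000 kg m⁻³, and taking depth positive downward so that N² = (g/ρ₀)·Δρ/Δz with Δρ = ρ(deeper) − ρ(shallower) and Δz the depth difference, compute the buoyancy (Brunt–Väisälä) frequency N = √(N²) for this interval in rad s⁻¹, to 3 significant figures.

9.54 × 10⁻³ rad s⁻¹

Δρ = 999.40 − 998.92 = 0.48 kg m⁻³ over Δz = 88.7 − 37 = 51.7 m.
N² = (9.81/1000) × (0.48/51.7) = 9.1079 × 10⁻⁵ s⁻².
N = √(9.1079 × 10⁻⁵) = 9.5435 × 10⁻³ rad s⁻¹ ≈ 9.54 × 10⁻³ rad s⁻¹.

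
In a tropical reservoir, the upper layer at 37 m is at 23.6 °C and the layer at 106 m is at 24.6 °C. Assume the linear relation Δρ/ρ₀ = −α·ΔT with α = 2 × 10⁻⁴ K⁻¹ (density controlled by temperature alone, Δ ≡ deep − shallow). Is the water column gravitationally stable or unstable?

unstable

ΔT = 24.6 − 23.6 = +1.0 K, so Δρ/ρ₀ = −αΔT = -2.00 × 10⁻⁴.
Δρ/ρ₀ < 0, so Δρ < 0: deeper water is lighter → statically unstable; the column would overturn.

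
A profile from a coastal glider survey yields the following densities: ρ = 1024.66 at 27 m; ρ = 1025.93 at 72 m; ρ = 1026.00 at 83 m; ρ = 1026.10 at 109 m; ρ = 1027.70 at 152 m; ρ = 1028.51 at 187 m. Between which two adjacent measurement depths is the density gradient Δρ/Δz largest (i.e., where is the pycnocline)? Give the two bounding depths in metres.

109–152 m

Compute the density gradient over each adjacent pair:
  27–72 m: Δρ/Δz = 1.27/45 = 0.028 kg m⁻⁴
  72–83 m: Δρ/Δz = 0.07/11 = 6.4 × 10⁻³ kg m⁻⁴
  83–109 m: Δρ/Δz = 0.10/26 = 3.8 × 10⁻³ kg m⁻⁴
  109–152 m: Δρ/Δz = 1.60/43 = 0.037 kg m⁻⁴
  152–187 m: Δρ/Δz = 0.81/35 = 0.023 kg m⁻⁴
The largest gradient is in the 109–152 m interval — the pycnocline.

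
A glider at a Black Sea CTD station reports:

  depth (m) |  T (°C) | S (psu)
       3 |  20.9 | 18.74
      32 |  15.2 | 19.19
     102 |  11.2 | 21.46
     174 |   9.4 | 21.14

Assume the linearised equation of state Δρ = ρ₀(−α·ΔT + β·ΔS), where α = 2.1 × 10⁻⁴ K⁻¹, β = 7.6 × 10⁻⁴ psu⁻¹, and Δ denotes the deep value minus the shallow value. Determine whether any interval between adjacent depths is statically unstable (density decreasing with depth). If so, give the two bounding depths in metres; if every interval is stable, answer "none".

Evaluate Δρ/ρ₀ = −αΔT + βΔS across each adjacent pair:
  3–32 m: −αΔT+βΔS = −(2.1 × 10⁻⁴)(-5.7)+(7.6 × 10⁻⁴)(+0.45) = 1.5 × 10⁻³ → stable
  32–102 m: −αΔT+βΔS = −(2.1 × 10⁻⁴)(-4.0)+(7.6 × 10⁻⁴)(+2.27) = 2.6 × 10⁻³ → stable
  102–174 m: −αΔT+βΔS = −(2.1 × 10⁻⁴)(-1.8)+(7.6 × 10⁻⁴)(-0.32) = 1.3 × 10⁻⁴ → stable
Every interval has Δρ > 0: the column is stably stratified throughout.

none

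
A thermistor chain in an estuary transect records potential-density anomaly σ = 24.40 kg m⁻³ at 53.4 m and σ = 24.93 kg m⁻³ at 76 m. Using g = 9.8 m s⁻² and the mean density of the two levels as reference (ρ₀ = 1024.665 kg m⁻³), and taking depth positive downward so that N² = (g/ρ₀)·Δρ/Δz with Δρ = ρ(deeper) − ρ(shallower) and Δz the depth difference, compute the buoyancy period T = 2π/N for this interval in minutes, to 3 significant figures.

Δρ = 1024.93 − 1024.40 = 0.53 kg m⁻³ over Δz = 76 − 53.4 = 22.6 m.
N² = (9.8/1024.665) × (0.53/22.6) = 2.2429 × 10⁻⁴ s⁻².
N = √(2.2429 × 10⁻⁴) = 0.014976 rad s⁻¹, so T = 2π/N = 419.55 s = 6.9925 min ≈ 6.99 min.

6.99 min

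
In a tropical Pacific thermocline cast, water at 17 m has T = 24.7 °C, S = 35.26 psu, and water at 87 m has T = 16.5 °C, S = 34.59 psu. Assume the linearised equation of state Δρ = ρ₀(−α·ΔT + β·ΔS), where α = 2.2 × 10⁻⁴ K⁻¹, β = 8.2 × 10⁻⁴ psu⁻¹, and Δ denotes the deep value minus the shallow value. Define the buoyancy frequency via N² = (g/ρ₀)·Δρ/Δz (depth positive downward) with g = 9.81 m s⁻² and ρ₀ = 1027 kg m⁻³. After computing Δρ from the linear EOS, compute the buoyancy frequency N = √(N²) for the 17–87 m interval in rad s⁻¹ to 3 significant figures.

0.0133 rad s⁻¹

ΔT = -8.2 K, ΔS = -0.67 psu (deep − shallow).
Δρ/ρ₀ = −αΔT + βΔS = 1.804 × 10⁻³ − 5.494 × 10⁻⁴ = 1.2546 × 10⁻³, so Δρ ≈ 1.288 kg m⁻³.
N² = (g/ρ₀)·Δρ/Δz = g·(Δρ/ρ₀)/Δz = 9.81 × 1.2546 × 10⁻³ / 70 = 1.7582 × 10⁻⁴ s⁻².
N = √(1.7582 × 10⁻⁴) = 0.013260 rad s⁻¹ ≈ 0.0133 rad s⁻¹.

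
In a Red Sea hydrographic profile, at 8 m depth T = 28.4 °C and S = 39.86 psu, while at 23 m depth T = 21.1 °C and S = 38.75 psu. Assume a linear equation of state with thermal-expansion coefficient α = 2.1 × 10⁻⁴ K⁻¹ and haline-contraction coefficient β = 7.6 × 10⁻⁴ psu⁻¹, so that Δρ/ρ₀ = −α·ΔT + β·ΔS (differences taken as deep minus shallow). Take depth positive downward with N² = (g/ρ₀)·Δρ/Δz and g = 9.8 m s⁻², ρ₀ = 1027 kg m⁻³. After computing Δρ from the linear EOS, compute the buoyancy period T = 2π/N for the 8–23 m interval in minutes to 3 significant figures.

ΔT = -7.3 K, ΔS = -1.11 psu (deep − shallow).
Δρ/ρ₀ = −αΔT + βΔS = 1.533 × 10⁻³ − 8.436 × 10⁻⁴ = 6.894 × 10⁻⁴, so Δρ ≈ 0.7080 kg m⁻³.
N² = (g/ρ₀)·Δρ/Δz = g·(Δρ/ρ₀)/Δz = 9.8 × 6.894 × 10⁻⁴ / 15 = 4.5041 × 10⁻⁴ s⁻².
N = √(4.5041 × 10⁻⁴) = 0.021223 rad s⁻¹ → T = 2π/N = 296.06 s = 4.9343 min ≈ 4.93 min.

4.93 min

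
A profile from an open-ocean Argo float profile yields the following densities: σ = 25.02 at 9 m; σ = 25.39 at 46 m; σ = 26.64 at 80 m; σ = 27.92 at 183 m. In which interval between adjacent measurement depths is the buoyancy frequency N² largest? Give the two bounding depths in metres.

46–80 m

Compute the density gradient over each adjacent pair:
  9–46 m: Δρ/Δz = 0.37/37 = 0.010 kg m⁻⁴
  46–80 m: Δρ/Δz = 1.25/34 = 0.037 kg m⁻⁴
  80–183 m: Δρ/Δz = 1.28/103 = 0.012 kg m⁻⁴
The largest gradient is in the 46–80 m interval — the pycnocline.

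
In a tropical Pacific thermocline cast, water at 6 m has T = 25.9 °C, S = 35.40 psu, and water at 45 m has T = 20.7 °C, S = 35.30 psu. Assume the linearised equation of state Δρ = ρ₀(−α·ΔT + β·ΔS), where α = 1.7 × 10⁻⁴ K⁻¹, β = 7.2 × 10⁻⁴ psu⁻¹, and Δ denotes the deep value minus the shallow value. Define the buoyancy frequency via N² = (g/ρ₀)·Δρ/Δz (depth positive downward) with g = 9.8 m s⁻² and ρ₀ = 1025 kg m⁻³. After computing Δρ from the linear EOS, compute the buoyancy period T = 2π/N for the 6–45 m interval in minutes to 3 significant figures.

7.33 min

ΔT = -5.2 K, ΔS = -0.10 psu (deep − shallow).
Δρ/ρ₀ = −αΔT + βΔS = 8.84 × 10⁻⁴ − 7.20 × 10⁻⁵ = 8.12 × 10⁻⁴, so Δρ ≈ 0.8323 kg m⁻³.
N² = (g/ρ₀)·Δρ/Δz = g·(Δρ/ρ₀)/Δz = 9.8 × 8.12 × 10⁻⁴ / 39 = 2.0404 × 10⁻⁴ s⁻².
N = √(2.0404 × 10⁻⁴) = 0.014284 rad s⁻¹ → T = 2π/N = 439.88 s = 7.3313 min ≈ 7.33 min.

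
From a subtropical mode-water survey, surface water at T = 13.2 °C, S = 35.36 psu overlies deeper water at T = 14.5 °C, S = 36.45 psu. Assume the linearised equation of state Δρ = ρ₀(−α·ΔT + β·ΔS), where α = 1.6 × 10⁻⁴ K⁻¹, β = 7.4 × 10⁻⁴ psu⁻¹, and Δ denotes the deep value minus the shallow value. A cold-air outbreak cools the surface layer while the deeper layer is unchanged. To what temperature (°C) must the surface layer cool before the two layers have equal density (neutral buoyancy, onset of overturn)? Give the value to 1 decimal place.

Neutral buoyancy requires Δρ = 0, i.e. −α(T_deep − T_surf′) + β(S_deep − S_surf) = 0.
T_surf′ = T_deep − (β/α)·ΔS = 14.5 − (7.4 × 10⁻⁴/1.6 × 10⁻⁴)·(+1.09) = 9.459 °C.
Cooling required: 13.2 − (9.459) = 3.741 °C.

9.5 °C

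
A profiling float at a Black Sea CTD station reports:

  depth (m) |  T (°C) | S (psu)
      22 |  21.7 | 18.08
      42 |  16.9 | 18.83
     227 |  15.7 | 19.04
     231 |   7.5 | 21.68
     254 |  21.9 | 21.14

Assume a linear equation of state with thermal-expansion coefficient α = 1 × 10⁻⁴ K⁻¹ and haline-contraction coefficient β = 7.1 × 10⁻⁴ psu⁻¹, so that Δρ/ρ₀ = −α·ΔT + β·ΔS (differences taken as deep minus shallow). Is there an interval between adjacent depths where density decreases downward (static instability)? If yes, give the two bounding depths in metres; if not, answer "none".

Evaluate Δρ/ρ₀ = −αΔT + βΔS across each adjacent pair:
  22–42 m: −αΔT+βΔS = −(1 × 10⁻⁴)(-4.8)+(7.1 × 10⁻⁴)(+0.75) = 1.0 × 10⁻³ → stable
  42–227 m: −αΔT+βΔS = −(1 × 10⁻⁴)(-1.2)+(7.1 × 10⁻⁴)(+0.21) = 2.7 × 10⁻⁴ → stable
  227–231 m: −αΔT+βΔS = −(1 × 10⁻⁴)(-8.2)+(7.1 × 10⁻⁴)(+2.64) = 2.7 × 10⁻³ → stable
  231–254 m: −αΔT+βΔS = −(1 × 10⁻⁴)(+14.4)+(7.1 × 10⁻⁴)(-0.54) = -1.8 × 10⁻³ → UNSTABLE
The 231–254 m interval has Δρ < 0: lighter water underlies denser water.

231–254 m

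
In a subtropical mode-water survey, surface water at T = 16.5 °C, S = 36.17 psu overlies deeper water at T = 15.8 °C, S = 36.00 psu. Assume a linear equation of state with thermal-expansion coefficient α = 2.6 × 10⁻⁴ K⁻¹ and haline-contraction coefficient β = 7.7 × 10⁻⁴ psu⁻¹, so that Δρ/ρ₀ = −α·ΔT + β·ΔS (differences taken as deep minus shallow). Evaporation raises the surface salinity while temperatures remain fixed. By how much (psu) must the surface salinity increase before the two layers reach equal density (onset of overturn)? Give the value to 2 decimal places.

Neutral buoyancy requires −α(T_deep − T_surf) + β(S_deep − S_surf′) = 0.
S_surf′ = S_deep − (α/β)·ΔT = 36.00 − (2.6 × 10⁻⁴/7.7 × 10⁻⁴)·(-0.7) = 36.2364 psu.
Increase required: 36.2364 − 36.17 = 0.0664 psu.

0.07 psu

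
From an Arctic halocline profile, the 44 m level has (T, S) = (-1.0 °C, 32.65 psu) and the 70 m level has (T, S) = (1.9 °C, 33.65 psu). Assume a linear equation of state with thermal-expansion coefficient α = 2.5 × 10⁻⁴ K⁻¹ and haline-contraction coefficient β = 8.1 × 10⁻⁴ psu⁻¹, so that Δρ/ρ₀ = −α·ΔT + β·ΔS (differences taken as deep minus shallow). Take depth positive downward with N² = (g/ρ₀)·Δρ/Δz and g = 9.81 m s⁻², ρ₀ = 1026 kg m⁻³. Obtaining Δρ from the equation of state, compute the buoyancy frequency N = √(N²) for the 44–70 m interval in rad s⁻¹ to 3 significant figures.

5.66 × 10⁻³ rad s⁻¹

ΔT = +2.9 K, ΔS = +1.00 psu (deep − shallow).
Δρ/ρ₀ = −αΔT + βΔS = -7.25 × 10⁻⁴ + 8.10 × 10⁻⁴ = 8.50 × 10⁻⁵, so Δρ ≈ 0.08721 kg m⁻³.
N² = (g/ρ₀)·Δρ/Δz = g·(Δρ/ρ₀)/Δz = 9.81 × 8.50 × 10⁻⁵ / 26 = 3.2071 × 10⁻⁵ s⁻².
N = √(3.2071 × 10⁻⁵) = 5.6631 × 10⁻³ rad s⁻¹ ≈ 5.66 × 10⁻³ rad s⁻¹.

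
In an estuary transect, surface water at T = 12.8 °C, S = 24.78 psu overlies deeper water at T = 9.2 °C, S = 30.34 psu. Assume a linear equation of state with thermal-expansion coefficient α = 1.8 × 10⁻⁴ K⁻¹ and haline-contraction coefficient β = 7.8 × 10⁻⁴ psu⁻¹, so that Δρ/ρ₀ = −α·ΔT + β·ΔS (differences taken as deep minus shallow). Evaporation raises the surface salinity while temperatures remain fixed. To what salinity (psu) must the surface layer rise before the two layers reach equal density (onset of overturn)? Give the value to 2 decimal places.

31.17 psu

Neutral buoyancy requires −α(T_deep − T_surf) + β(S_deep − S_surf′) = 0.
S_surf′ = S_deep − (α/β)·ΔT = 30.34 − (1.8 × 10⁻⁴/7.8 × 10⁻⁴)·(-3.6) = 31.1708 psu.
Increase required: 31.1708 − 24.78 = 6.3908 psu.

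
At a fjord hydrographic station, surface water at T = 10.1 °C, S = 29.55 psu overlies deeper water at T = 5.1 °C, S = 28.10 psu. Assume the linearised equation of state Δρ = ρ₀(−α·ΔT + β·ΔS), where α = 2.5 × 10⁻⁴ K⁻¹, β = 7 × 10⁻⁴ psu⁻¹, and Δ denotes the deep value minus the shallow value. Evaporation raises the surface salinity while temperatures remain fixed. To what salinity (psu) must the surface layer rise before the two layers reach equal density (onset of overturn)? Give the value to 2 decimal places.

Neutral buoyancy requires −α(T_deep − T_surf) + β(S_deep − S_surf′) = 0.
S_surf′ = S_deep − (α/β)·ΔT = 28.10 − (2.5 × 10⁻⁴/7 × 10⁻⁴)·(-5.0) = 29.8857 psu.
Increase required: 29.8857 − 29.55 = 0.3357 psu.

29.89 psu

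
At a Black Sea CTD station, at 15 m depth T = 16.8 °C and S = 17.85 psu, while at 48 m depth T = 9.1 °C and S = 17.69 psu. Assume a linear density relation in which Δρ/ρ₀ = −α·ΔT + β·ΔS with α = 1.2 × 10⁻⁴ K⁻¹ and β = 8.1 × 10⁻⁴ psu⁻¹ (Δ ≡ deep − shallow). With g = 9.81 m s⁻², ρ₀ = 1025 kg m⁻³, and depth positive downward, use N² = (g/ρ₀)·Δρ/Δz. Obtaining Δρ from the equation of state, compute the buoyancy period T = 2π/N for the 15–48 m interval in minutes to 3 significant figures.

ΔT = -7.7 K, ΔS = -0.16 psu (deep − shallow).
Δρ/ρ₀ = −αΔT + βΔS = 9.24 × 10⁻⁴ − 1.296 × 10⁻⁴ = 7.944 × 10⁻⁴, so Δρ ≈ 0.8143 kg m⁻³.
N² = (g/ρ₀)·Δρ/Δz = g·(Δρ/ρ₀)/Δz = 9.81 × 7.944 × 10⁻⁴ / 33 = 2.3615 × 10⁻⁴ s⁻².
N = √(2.3615 × 10⁻⁴) = 0.015367 rad s⁻¹ → T = 2π/N = 408.88 s = 6.8147 min ≈ 6.81 min.

6.81 min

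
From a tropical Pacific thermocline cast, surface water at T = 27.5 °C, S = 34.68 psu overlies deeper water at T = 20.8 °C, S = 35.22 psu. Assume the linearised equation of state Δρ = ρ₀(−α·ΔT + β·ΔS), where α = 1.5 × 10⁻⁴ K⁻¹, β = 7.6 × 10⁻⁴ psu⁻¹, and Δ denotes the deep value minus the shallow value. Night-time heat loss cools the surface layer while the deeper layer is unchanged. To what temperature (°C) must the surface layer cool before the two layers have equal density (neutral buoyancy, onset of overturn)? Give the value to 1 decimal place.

Neutral buoyancy requires Δρ = 0, i.e. −α(T_deep − T_surf′) + β(S_deep − S_surf) = 0.
T_surf′ = T_deep − (β/α)·ΔS = 20.8 − (7.6 × 10⁻⁴/1.5 × 10⁻⁴)·(+0.54) = 18.064 °C.
Cooling required: 27.5 − (18.064) = 9.436 °C.

18.1 °C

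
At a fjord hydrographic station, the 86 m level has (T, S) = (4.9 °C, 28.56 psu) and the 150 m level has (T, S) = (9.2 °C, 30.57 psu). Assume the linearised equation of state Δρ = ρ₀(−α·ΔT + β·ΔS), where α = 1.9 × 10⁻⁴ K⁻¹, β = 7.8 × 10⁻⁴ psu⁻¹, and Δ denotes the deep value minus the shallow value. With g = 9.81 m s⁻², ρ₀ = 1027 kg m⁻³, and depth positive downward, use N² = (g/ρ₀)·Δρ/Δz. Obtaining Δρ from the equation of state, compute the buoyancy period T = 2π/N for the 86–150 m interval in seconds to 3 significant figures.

586 s

ΔT = +4.3 K, ΔS = +2.01 psu (deep − shallow).
Δρ/ρ₀ = −αΔT + βΔS = -8.17 × 10⁻⁴ + 1.5678 × 10⁻³ = 7.508 × 10⁻⁴, so Δρ ≈ 0.7711 kg m⁻³.
N² = (g/ρ₀)·Δρ/Δz = g·(Δρ/ρ₀)/Δz = 9.81 × 7.508 × 10⁻⁴ / 64 = 1.1508 × 10⁻⁴ s⁻².
N = √(1.1508 × 10⁻⁴) = 0.010728 rad s⁻¹ → T = 2π/N = 585.68 s ≈ 586 s.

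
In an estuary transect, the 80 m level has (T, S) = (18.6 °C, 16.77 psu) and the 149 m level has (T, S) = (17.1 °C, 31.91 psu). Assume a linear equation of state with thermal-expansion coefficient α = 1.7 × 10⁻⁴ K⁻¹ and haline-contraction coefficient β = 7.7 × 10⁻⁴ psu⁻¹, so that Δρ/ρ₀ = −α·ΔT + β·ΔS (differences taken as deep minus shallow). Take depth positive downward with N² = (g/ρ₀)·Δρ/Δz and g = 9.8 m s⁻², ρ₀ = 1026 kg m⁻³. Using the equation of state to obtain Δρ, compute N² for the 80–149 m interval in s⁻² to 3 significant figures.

1.69 × 10⁻³ s⁻²

ΔT = -1.5 K, ΔS = +15.14 psu (deep − shallow).
Δρ/ρ₀ = −αΔT + βΔS = 2.55 × 10⁻⁴ + 0.0116578 = 0.0119128, so Δρ ≈ 12.22 kg m⁻³.
N² = (g/ρ₀)·Δρ/Δz = g·(Δρ/ρ₀)/Δz = 9.8 × 0.0119128 / 69 = 1.6920 × 10⁻³ s⁻² ≈ 1.69 × 10⁻³ s⁻².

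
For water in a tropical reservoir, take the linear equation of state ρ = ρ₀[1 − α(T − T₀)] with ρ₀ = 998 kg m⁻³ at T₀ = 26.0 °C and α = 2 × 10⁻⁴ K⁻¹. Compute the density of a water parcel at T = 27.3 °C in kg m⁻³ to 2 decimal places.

997.74 kg m⁻³

T − T₀ = +1.3 K.
Bracket = 1 − α·(+1.3) = 1 + (-2.60 × 10⁻⁴) = 0.9997400.
ρ = 998 × 0.9997400 = 997.74 kg m⁻³.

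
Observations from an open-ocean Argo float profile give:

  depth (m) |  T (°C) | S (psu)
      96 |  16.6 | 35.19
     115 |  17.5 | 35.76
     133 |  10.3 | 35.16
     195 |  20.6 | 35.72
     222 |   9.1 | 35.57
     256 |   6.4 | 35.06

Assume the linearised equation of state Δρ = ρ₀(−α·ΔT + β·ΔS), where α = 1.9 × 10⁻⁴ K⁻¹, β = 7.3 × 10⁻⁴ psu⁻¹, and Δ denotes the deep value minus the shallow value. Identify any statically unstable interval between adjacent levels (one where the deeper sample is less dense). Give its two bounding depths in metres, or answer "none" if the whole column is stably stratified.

Evaluate Δρ/ρ₀ = −αΔT + βΔS across each adjacent pair:
  96–115 m: −αΔT+βΔS = −(1.9 × 10⁻⁴)(+0.9)+(7.3 × 10⁻⁴)(+0.57) = 2.5 × 10⁻⁴ → stable
  115–133 m: −αΔT+βΔS = −(1.9 × 10⁻⁴)(-7.2)+(7.3 × 10⁻⁴)(-0.60) = 9.3 × 10⁻⁴ → stable
  133–195 m: −αΔT+βΔS = −(1.9 × 10⁻⁴)(+10.3)+(7.3 × 10⁻⁴)(+0.56) = -1.5 × 10⁻³ → UNSTABLE
  195–222 m: −αΔT+βΔS = −(1.9 × 10⁻⁴)(-11.5)+(7.3 × 10⁻⁴)(-0.15) = 2.1 × 10⁻³ → stable
  222–256 m: −αΔT+βΔS = −(1.9 × 10⁻⁴)(-2.7)+(7.3 × 10⁻⁴)(-0.51) = 1.4 × 10⁻⁴ → stable
The 133–195 m interval has Δρ < 0: lighter water underlies denser water.

133–195 m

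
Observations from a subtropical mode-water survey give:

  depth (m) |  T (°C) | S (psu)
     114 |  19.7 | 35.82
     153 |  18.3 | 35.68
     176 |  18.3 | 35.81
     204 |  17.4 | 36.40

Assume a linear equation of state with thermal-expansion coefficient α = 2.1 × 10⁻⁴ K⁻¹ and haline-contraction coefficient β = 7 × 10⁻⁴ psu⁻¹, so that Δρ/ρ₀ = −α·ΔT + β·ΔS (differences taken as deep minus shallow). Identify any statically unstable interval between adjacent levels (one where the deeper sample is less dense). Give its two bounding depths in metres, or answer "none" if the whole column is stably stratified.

none

Evaluate Δρ/ρ₀ = −αΔT + βΔS across each adjacent pair:
  114–153 m: −αΔT+βΔS = −(2.1 × 10⁻⁴)(-1.4)+(7 × 10⁻⁴)(-0.14) = 2.0 × 10⁻⁴ → stable
  153–176 m: −αΔT+βΔS = −(2.1 × 10⁻⁴)(+0.0)+(7 × 10⁻⁴)(+0.13) = 9.1 × 10⁻⁵ → stable
  176–204 m: −αΔT+βΔS = −(2.1 × 10⁻⁴)(-0.9)+(7 × 10⁻⁴)(+0.59) = 6.0 × 10⁻⁴ → stable
Every interval has Δρ > 0: the column is stably stratified throughout.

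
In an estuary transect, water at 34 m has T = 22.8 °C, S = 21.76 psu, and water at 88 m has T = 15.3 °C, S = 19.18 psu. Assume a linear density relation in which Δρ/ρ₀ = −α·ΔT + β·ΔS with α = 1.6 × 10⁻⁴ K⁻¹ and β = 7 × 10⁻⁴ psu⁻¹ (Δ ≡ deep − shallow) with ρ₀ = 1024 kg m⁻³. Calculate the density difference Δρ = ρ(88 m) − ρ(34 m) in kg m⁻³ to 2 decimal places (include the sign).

ΔT = -7.5 K, ΔS = -2.58 psu (deep − shallow).
Δρ/ρ₀ = −(1.6 × 10⁻⁴)(-7.5) + (7 × 10⁻⁴)(-2.58) = -6.06 × 10⁻⁴.
Δρ = 1024 × (-6.06 × 10⁻⁴) = -0.62 kg m⁻³.
Negative Δρ: lighter below, statically unstable.

-0.62 kg m⁻³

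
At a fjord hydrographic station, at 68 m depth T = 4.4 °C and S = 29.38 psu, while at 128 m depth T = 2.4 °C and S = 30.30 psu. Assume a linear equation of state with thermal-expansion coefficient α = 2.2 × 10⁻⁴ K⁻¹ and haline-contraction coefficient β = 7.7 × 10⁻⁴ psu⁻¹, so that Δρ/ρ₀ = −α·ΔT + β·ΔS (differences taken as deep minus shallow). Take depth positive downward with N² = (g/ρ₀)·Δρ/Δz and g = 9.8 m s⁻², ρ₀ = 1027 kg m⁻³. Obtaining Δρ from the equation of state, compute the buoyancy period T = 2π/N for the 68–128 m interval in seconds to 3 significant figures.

459 s

ΔT = -2.0 K, ΔS = +0.92 psu (deep − shallow).
Δρ/ρ₀ = −αΔT + βΔS = 4.40 × 10⁻⁴ + 7.084 × 10⁻⁴ = 1.1484 × 10⁻³, so Δρ ≈ 1.179 kg m⁻³.
N² = (g/ρ₀)·Δρ/Δz = g·(Δρ/ρ₀)/Δz = 9.8 × 1.1484 × 10⁻³ / 60 = 1.8757 × 10⁻⁴ s⁻².
N = √(1.8757 × 10⁻⁴) = 0.013696 rad s⁻¹ → T = 2π/N = 458.76 s ≈ 459 s.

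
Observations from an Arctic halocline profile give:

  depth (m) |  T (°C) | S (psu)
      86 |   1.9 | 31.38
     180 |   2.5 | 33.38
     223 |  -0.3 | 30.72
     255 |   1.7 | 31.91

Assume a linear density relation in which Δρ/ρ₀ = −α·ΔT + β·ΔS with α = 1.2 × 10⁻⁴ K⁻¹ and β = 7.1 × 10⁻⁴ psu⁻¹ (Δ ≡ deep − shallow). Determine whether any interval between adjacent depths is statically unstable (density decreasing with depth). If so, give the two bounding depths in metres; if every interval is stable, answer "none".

180–223 m

Evaluate Δρ/ρ₀ = −αΔT + βΔS across each adjacent pair:
  86–180 m: −αΔT+βΔS = −(1.2 × 10⁻⁴)(+0.6)+(7.1 × 10⁻⁴)(+2.00) = 1.3 × 10⁻³ → stable
  180–223 m: −αΔT+βΔS = −(1.2 × 10⁻⁴)(-2.8)+(7.1 × 10⁻⁴)(-2.66) = -1.6 × 10⁻³ → UNSTABLE
  223–255 m: −αΔT+βΔS = −(1.2 × 10⁻⁴)(+2.0)+(7.1 × 10⁻⁴)(+1.19) = 6.0 × 10⁻⁴ → stable
The 180–223 m interval has Δρ < 0: lighter water underlies denser water.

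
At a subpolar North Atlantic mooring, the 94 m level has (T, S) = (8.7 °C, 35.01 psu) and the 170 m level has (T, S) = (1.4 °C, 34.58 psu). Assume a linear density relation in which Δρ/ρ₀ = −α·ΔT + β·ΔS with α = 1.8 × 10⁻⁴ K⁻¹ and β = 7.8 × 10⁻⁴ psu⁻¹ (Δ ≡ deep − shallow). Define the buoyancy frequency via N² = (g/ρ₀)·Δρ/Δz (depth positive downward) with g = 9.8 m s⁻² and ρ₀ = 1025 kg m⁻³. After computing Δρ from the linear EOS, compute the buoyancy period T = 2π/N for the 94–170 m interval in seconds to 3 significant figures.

ΔT = -7.3 K, ΔS = -0.43 psu (deep − shallow).
Δρ/ρ₀ = −αΔT + βΔS = 1.314 × 10⁻³ − 3.354 × 10⁻⁴ = 9.786 × 10⁻⁴, so Δρ ≈ 1.003 kg m⁻³.
N² = (g/ρ₀)·Δρ/Δz = g·(Δρ/ρ₀)/Δz = 9.8 × 9.786 × 10⁻⁴ / 76 = 1.2619 × 10⁻⁴ s⁻².
N = √(1.2619 × 10⁻⁴) = 0.011233 rad s⁻¹ → T = 2π/N = 559.35 s ≈ 559 s.

559 s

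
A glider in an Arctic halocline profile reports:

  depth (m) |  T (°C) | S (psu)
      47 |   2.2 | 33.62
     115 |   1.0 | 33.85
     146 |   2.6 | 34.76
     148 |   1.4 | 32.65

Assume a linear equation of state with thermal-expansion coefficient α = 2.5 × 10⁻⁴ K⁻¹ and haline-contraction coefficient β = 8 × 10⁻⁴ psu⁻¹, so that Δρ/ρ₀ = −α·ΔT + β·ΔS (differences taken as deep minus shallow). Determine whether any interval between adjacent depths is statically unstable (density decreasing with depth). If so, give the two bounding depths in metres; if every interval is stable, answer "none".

Evaluate Δρ/ρ₀ = −αΔT + βΔS across each adjacent pair:
  47–115 m: −αΔT+βΔS = −(2.5 × 10⁻⁴)(-1.2)+(8 × 10⁻⁴)(+0.23) = 4.8 × 10⁻⁴ → stable
  115–146 m: −αΔT+βΔS = −(2.5 × 10⁻⁴)(+1.6)+(8 × 10⁻⁴)(+0.91) = 3.3 × 10⁻⁴ → stable
  146–148 m: −αΔT+βΔS = −(2.5 × 10⁻⁴)(-1.2)+(8 × 10⁻⁴)(-2.11) = -1.4 × 10⁻³ → UNSTABLE
The 146–148 m interval has Δρ < 0: lighter water underlies denser water.

146–148 m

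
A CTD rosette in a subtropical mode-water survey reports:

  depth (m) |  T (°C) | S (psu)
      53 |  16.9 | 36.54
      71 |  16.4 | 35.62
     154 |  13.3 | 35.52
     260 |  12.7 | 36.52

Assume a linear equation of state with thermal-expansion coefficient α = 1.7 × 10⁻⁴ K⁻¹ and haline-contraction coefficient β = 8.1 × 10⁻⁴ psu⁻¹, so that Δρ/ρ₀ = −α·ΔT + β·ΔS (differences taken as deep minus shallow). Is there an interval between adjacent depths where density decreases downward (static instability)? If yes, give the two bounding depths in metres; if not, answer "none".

Evaluate Δρ/ρ₀ = −αΔT + βΔS across each adjacent pair:
  53–71 m: −αΔT+βΔS = −(1.7 × 10⁻⁴)(-0.5)+(8.1 × 10⁻⁴)(-0.92) = -6.6 × 10⁻⁴ → UNSTABLE
  71–154 m: −αΔT+βΔS = −(1.7 × 10⁻⁴)(-3.1)+(8.1 × 10⁻⁴)(-0.10) = 4.5 × 10⁻⁴ → stable
  154–260 m: −αΔT+βΔS = −(1.7 × 10⁻⁴)(-0.6)+(8.1 × 10⁻⁴)(+1.00) = 9.1 × 10⁻⁴ → stable
The 53–71 m interval has Δρ < 0: lighter water underlies denser water.

53–71 m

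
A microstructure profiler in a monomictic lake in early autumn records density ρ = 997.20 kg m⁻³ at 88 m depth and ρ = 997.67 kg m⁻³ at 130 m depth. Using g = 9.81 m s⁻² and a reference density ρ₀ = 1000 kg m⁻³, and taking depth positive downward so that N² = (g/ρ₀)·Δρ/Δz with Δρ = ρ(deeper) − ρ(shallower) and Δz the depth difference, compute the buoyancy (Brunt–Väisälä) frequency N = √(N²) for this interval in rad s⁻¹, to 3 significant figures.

Δρ = 997.67 − 997.20 = 0.47 kg m⁻³ over Δz = 130 − 88 = 42 m.
N² = (9.81/1000) × (0.47/42) = 1.0978 × 10⁻⁴ s⁻².
N = √(1.0978 × 10⁻⁴) = 0.010478 rad s⁻¹ ≈ 0.0105 rad s⁻¹.
N² > 0, so the interval is statically stable.

0.0105 rad s⁻¹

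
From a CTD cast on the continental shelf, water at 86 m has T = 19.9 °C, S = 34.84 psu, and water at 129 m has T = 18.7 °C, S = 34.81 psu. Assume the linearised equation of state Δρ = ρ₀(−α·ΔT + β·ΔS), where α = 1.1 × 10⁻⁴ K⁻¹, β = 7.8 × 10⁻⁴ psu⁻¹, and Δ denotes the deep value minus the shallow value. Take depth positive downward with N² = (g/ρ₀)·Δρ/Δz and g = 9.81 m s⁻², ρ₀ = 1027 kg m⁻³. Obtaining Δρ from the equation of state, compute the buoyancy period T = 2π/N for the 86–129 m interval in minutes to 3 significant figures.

ΔT = -1.2 K, ΔS = -0.03 psu (deep − shallow).
Δρ/ρ₀ = −αΔT + βΔS = 1.32 × 10⁻⁴ − 2.34 × 10⁻⁵ = 1.086 × 10⁻⁴, so Δρ ≈ 0.1115 kg m⁻³.
N² = (g/ρ₀)·Δρ/Δz = g·(Δρ/ρ₀)/Δz = 9.81 × 1.086 × 10⁻⁴ / 43 = 2.4776 × 10⁻⁵ s⁻².
N = √(2.4776 × 10⁻⁵) = 4.9775 × 10⁻³ rad s⁻¹ → T = 2π/N = 1.2623 × 10³ s = 21.038 min ≈ 21.0 min.

21.0 min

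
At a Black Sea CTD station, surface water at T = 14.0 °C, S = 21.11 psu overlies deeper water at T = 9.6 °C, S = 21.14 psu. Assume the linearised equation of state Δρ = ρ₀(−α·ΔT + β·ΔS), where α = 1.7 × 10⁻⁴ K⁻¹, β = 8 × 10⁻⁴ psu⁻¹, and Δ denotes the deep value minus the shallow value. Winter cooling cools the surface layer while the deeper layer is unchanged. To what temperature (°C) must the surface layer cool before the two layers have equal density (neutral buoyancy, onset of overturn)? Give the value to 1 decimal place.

9.5 °C

Neutral buoyancy requires Δρ = 0, i.e. −α(T_deep − T_surf′) + β(S_deep − S_surf) = 0.
T_surf′ = T_deep − (β/α)·ΔS = 9.6 − (8 × 10⁻⁴/1.7 × 10⁻⁴)·(+0.03) = 9.459 °C.
Cooling required: 14.0 − (9.459) = 4.541 °C.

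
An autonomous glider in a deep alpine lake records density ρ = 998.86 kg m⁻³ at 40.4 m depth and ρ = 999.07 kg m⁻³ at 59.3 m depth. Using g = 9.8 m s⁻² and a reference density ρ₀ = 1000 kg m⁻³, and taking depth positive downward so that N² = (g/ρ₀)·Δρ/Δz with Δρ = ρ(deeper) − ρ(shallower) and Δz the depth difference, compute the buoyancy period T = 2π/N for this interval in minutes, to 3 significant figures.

Δρ = 999.07 − 998.86 = 0.21 kg m⁻³ over Δz = 59.3 − 40.4 = 18.9 m.
N² = (9.8/1000) × (0.21/18.9) = 1.0889 × 10⁻⁴ s⁻².
N = √(1.0889 × 10⁻⁴) = 0.010435 rad s⁻¹, so T = 2π/N = 602.13 s = 10.036 min ≈ 10.0 min.
Since Δρ > 0 the layer is stably stratified.

10.0 min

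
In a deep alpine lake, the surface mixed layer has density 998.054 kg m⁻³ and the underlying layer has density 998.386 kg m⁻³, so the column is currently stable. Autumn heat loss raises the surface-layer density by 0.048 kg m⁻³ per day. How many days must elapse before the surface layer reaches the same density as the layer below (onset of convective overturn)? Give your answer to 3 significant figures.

6.92 days

Density deficit of the surface layer: 998.386 − 998.054 = 0.332 kg m⁻³.
Required change = 0.332 / 0.048 = 6.92 days.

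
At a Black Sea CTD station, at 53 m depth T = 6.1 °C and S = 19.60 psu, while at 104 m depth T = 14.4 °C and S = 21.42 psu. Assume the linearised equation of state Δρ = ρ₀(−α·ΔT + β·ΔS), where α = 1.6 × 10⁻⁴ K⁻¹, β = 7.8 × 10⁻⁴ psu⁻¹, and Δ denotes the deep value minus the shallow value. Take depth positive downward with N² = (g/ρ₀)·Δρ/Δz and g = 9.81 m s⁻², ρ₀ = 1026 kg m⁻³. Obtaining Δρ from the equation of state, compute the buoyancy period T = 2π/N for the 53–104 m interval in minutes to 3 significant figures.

ΔT = +8.3 K, ΔS = +1.82 psu (deep − shallow).
Δρ/ρ₀ = −αΔT + βΔS = -1.328 × 10⁻³ + 1.4196 × 10⁻³ = 9.16 × 10⁻⁵, so Δρ ≈ 0.09398 kg m⁻³.
N² = (g/ρ₀)·Δρ/Δz = g·(Δρ/ρ₀)/Δz = 9.81 × 9.16 × 10⁻⁵ / 51 = 1.7620 × 10⁻⁵ s⁻².
N = √(1.7620 × 10⁻⁵) = 4.1976 × 10⁻³ rad s⁻¹ → T = 2π/N = 1.4969 × 10³ s = 24.948 min ≈ 24.9 min.

24.9 min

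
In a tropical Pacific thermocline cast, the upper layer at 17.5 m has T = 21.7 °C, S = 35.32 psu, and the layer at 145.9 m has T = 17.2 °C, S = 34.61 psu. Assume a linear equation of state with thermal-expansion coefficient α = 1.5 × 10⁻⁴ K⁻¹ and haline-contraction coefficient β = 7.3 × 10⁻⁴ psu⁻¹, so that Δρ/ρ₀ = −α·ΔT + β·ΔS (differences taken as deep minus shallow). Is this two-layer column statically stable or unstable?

stable

ΔT = 17.2 − 21.7 = -4.5 K and ΔS = 34.61 − 35.32 = -0.71 psu (deep − shallow).
−αΔT = 6.75 × 10⁻⁴; βΔS = -5.183 × 10⁻⁴; sum Δρ/ρ₀ = 1.567 × 10⁻⁴.
Δρ/ρ₀ > 0, so Δρ > 0: deeper water is denser → statically stable.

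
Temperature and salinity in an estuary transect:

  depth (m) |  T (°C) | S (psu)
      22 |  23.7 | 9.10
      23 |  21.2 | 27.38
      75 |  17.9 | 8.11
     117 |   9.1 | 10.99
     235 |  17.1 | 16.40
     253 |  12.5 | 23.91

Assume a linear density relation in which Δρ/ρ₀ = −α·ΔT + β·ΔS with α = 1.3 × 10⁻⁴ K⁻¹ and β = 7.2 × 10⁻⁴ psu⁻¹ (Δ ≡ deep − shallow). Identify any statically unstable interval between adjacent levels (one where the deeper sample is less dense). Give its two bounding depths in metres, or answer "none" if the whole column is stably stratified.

Evaluate Δρ/ρ₀ = −αΔT + βΔS across each adjacent pair:
  22–23 m: −αΔT+βΔS = −(1.3 × 10⁻⁴)(-2.5)+(7.2 × 10⁻⁴)(+18.28) = 0.013 → stable
  23–75 m: −αΔT+βΔS = −(1.3 × 10⁻⁴)(-3.3)+(7.2 × 10⁻⁴)(-19.27) = -0.013 → UNSTABLE
  75–117 m: −αΔT+βΔS = −(1.3 × 10⁻⁴)(-8.8)+(7.2 × 10⁻⁴)(+2.88) = 3.2 × 10⁻³ → stable
  117–235 m: −αΔT+βΔS = −(1.3 × 10⁻⁴)(+8.0)+(7.2 × 10⁻⁴)(+5.41) = 2.9 × 10⁻³ → stable
  235–253 m: −αΔT+βΔS = −(1.3 × 10⁻⁴)(-4.6)+(7.2 × 10⁻⁴)(+7.51) = 6.0 × 10⁻³ → stable
The 23–75 m interval has Δρ < 0: lighter water underlies denser water.

23–75 m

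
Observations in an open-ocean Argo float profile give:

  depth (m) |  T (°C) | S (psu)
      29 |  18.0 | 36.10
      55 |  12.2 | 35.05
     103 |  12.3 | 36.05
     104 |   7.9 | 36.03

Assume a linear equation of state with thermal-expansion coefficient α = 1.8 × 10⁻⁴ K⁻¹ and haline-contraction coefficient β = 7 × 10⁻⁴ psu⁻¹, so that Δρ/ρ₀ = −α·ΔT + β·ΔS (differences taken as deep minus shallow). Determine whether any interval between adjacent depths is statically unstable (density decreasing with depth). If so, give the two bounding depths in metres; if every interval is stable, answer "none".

Evaluate Δρ/ρ₀ = −αΔT + βΔS across each adjacent pair:
  29–55 m: −αΔT+βΔS = −(1.8 × 10⁻⁴)(-5.8)+(7 × 10⁻⁴)(-1.05) = 3.1 × 10⁻⁴ → stable
  55–103 m: −αΔT+βΔS = −(1.8 × 10⁻⁴)(+0.1)+(7 × 10⁻⁴)(+1.00) = 6.8 × 10⁻⁴ → stable
  103–104 m: −αΔT+βΔS = −(1.8 × 10⁻⁴)(-4.4)+(7 × 10⁻⁴)(-0.02) = 7.8 × 10⁻⁴ → stable
Every interval has Δρ > 0: the column is stably stratified throughout.

none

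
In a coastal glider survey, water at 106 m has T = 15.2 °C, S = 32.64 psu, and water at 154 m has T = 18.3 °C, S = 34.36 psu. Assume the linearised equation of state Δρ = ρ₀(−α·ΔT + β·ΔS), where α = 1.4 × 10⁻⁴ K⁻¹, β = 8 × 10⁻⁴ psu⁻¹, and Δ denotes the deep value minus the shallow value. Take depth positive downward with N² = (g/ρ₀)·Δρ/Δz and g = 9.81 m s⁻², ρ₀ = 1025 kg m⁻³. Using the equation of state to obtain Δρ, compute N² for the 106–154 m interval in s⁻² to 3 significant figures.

1.93 × 10⁻⁴ s⁻²

ΔT = +3.1 K, ΔS = +1.72 psu (deep − shallow).
Δρ/ρ₀ = −αΔT + βΔS = -4.34 × 10⁻⁴ + 1.376 × 10⁻³ = 9.42 × 10⁻⁴, so Δρ ≈ 0.9656 kg m⁻³.
N² = (g/ρ₀)·Δρ/Δz = g·(Δρ/ρ₀)/Δz = 9.81 × 9.42 × 10⁻⁴ / 48 = 1.9252 × 10⁻⁴ s⁻² ≈ 1.93 × 10⁻⁴ s⁻².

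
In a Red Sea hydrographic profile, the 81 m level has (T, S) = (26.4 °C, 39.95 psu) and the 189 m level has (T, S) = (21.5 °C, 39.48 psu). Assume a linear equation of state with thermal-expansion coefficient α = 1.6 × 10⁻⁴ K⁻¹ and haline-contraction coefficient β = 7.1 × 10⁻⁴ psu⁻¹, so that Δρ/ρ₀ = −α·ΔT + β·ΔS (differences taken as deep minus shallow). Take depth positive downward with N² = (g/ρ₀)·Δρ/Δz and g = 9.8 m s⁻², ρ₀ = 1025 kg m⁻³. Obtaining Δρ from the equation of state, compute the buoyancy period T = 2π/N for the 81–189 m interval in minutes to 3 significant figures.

ΔT = -4.9 K, ΔS = -0.47 psu (deep − shallow).
Δρ/ρ₀ = −αΔT + βΔS = 7.84 × 10⁻⁴ − 3.337 × 10⁻⁴ = 4.503 × 10⁻⁴, so Δρ ≈ 0.4616 kg m⁻³.
N² = (g/ρ₀)·Δρ/Δz = g·(Δρ/ρ₀)/Δz = 9.8 × 4.503 × 10⁻⁴ / 108 = 4.0861 × 10⁻⁵ s⁻².
N = √(4.0861 × 10⁻⁵) = 6.3923 × 10⁻³ rad s⁻¹ → T = 2π/N = 982.93 s = 16.382 min ≈ 16.4 min.

16.4 min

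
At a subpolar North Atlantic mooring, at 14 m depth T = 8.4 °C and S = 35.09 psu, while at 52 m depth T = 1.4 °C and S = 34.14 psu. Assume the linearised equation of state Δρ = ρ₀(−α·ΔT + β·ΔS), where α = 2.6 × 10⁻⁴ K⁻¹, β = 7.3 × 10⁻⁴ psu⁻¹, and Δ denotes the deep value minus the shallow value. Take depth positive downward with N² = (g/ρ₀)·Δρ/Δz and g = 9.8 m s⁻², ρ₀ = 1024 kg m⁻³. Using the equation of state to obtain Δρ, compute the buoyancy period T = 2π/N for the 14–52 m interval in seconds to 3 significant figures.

ΔT = -7.0 K, ΔS = -0.95 psu (deep − shallow).
Δρ/ρ₀ = −αΔT + βΔS = 1.82 × 10⁻³ − 6.935 × 10⁻⁴ = 1.1265 × 10⁻³, so Δρ ≈ 1.154 kg m⁻³.
N² = (g/ρ₀)·Δρ/Δz = g·(Δρ/ρ₀)/Δz = 9.8 × 1.1265 × 10⁻³ / 38 = 2.9052 × 10⁻⁴ s⁻².
N = √(2.9052 × 10⁻⁴) = 0.017045 rad s⁻¹ → T = 2π/N = 368.62 s ≈ 369 s.

369 s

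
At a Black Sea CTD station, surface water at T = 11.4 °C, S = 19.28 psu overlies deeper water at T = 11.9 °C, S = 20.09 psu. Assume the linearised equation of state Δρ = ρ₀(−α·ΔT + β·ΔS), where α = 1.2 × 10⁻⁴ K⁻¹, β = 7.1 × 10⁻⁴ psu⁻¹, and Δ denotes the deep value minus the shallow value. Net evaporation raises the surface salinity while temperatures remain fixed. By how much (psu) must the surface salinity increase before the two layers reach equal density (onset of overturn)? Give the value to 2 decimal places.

Neutral buoyancy requires −α(T_deep − T_surf) + β(S_deep − S_surf′) = 0.
S_surf′ = S_deep − (α/β)·ΔT = 20.09 − (1.2 × 10⁻⁴/7.1 × 10⁻⁴)·(+0.5) = 20.0055 psu.
Increase required: 20.0055 − 19.28 = 0.7255 psu.

0.73 psu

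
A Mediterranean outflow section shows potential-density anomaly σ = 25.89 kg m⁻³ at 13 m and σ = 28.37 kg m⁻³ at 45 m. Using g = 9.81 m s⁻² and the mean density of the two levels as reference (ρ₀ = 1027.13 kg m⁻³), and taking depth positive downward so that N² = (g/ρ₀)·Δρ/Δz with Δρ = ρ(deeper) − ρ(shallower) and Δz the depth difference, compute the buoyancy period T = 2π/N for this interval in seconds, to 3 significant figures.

Δρ = 1028.37 − 1025.89 = 2.48 kg m⁻³ over Δz = 45 − 13 = 32 m.
N² = (9.81/1027.13) × (2.48/32) = 7.4019 × 10⁻⁴ s⁻².
N = √(7.4019 × 10⁻⁴) = 0.027206 rad s⁻¹, so T = 2π/N = 230.95 s ≈ 231 s.

231 s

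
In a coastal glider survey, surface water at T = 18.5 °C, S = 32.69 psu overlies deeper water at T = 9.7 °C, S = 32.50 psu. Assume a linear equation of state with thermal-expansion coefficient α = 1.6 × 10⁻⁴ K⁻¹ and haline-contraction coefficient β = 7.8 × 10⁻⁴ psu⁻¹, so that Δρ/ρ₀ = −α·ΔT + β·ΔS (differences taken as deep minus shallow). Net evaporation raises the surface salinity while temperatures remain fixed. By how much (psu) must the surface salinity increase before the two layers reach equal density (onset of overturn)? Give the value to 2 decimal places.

1.62 psu

Neutral buoyancy requires −α(T_deep − T_surf) + β(S_deep − S_surf′) = 0.
S_surf′ = S_deep − (α/β)·ΔT = 32.50 − (1.6 × 10⁻⁴/7.8 × 10⁻⁴)·(-8.8) = 34.3051 psu.
Increase required: 34.3051 − 32.69 = 1.6151 psu.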